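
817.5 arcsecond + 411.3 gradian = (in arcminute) 2.222e+04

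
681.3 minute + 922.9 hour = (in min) 5.606e+04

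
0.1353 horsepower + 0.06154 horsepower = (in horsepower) 0.1968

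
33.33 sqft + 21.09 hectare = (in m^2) 2.109e+05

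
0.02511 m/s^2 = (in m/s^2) 0.02511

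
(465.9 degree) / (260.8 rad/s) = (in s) 0.03118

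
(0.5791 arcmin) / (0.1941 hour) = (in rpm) 2.302e-06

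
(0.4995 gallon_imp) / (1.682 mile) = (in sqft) 9.03e-06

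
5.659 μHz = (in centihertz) 0.0005659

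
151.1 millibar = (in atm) 0.1491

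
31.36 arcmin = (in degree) 0.5227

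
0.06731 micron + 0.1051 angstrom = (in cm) 6.732e-06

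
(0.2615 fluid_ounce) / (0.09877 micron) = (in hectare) 0.00783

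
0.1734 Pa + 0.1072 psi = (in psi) 0.1072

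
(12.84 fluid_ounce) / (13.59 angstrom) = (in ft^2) 3.008e+06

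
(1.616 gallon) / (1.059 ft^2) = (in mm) 62.18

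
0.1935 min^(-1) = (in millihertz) 3.225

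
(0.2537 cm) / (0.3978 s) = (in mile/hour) 0.01427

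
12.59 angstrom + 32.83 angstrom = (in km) 4.542e-12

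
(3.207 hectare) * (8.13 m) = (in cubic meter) 2.607e+05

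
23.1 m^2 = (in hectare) 0.00231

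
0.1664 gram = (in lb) 0.0003668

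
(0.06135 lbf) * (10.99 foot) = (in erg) 9.141e+06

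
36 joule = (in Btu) 0.03412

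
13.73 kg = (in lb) 30.27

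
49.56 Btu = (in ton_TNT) 1.25e-05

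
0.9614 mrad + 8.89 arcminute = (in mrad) 3.547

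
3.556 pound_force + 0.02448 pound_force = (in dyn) 1.593e+06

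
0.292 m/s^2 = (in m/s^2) 0.292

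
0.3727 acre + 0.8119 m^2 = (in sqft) 1.624e+04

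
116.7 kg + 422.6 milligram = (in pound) 257.3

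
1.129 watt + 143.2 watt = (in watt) 144.3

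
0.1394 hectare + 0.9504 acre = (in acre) 1.295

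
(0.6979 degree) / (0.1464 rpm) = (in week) 1.314e-06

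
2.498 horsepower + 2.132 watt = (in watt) 1865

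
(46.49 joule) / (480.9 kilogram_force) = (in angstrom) 9.858e+07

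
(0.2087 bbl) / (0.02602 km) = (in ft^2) 0.01373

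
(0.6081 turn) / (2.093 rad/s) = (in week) 3.018e-06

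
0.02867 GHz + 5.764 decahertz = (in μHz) 2.867e+13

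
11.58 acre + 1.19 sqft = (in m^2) 4.686e+04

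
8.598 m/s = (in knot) 16.71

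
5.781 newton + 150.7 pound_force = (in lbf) 152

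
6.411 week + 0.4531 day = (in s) 3.917e+06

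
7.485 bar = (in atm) 7.387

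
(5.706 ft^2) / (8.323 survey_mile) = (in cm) 0.003958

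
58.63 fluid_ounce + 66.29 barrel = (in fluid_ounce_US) 3.564e+05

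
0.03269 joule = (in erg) 3.269e+05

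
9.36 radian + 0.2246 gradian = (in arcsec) 1.931e+06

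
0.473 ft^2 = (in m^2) 0.04394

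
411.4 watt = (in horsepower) 0.5517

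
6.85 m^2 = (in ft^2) 73.73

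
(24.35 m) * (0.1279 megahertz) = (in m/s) 3.114e+06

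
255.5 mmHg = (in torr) 255.5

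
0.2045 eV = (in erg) 3.276e-13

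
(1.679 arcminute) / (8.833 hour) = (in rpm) 1.467e-07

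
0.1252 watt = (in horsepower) 0.0001679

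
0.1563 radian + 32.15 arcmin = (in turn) 0.02636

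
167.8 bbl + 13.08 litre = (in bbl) 167.9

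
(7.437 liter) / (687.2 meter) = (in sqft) 0.0001165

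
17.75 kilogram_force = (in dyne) 1.741e+07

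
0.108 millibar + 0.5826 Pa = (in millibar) 0.1138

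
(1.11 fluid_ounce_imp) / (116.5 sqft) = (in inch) 0.0001147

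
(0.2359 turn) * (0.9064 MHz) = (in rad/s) 1.343e+06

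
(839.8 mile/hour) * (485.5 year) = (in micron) 5.748e+18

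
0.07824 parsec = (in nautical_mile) 1.304e+12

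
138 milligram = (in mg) 138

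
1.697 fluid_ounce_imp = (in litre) 0.04822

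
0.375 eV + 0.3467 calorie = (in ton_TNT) 3.467e-10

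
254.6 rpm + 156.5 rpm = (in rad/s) 43.05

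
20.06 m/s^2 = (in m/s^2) 20.06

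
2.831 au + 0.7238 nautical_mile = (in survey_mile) 2.632e+08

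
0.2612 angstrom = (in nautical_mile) 1.41e-14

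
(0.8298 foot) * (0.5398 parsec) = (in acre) 1.041e+12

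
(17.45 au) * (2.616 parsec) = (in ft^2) 2.268e+30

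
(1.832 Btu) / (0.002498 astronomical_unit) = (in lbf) 1.163e-06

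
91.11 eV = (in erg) 1.46e-10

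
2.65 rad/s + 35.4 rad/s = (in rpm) 363.4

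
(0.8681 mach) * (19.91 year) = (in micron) 1.856e+17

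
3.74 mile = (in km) 6.019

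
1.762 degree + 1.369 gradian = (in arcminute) 179.6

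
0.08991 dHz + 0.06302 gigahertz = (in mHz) 6.302e+10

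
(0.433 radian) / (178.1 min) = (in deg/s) 0.002322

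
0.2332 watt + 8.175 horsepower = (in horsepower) 8.175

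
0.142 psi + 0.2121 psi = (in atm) 0.0241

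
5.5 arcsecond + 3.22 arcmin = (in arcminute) 3.312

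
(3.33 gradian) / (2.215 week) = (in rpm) 3.729e-07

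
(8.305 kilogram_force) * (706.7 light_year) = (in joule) 5.445e+20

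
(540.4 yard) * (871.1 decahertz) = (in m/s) 4.304e+06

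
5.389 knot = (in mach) 0.008142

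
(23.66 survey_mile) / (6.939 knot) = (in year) 0.0003382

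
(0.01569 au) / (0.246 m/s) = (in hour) 2.65e+06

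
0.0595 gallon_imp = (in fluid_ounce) 9.146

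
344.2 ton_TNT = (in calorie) 3.442e+11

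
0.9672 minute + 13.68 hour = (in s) 4.931e+04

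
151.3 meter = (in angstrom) 1.513e+12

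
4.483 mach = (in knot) 2967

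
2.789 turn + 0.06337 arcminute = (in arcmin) 6.024e+04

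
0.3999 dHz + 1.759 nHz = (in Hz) 0.03999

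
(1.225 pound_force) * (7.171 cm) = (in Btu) 0.0003704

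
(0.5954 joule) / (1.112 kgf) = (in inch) 2.15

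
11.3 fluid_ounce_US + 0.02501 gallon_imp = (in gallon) 0.1183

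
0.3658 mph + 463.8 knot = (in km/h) 859.5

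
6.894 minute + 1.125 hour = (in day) 0.05166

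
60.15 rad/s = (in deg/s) 3446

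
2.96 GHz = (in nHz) 2.96e+18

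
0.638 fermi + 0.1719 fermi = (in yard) 8.857e-16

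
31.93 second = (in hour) 0.008869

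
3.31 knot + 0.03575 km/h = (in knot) 3.329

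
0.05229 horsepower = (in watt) 38.99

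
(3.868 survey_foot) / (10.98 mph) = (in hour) 6.672e-05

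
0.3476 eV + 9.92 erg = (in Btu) 9.402e-10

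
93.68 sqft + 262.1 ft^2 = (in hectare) 0.003305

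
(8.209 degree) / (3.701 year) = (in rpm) 1.172e-08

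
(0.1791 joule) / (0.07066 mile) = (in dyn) 157.5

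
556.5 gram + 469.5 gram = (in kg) 1.026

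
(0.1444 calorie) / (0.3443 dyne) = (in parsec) 5.687e-12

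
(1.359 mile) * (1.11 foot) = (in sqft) 7965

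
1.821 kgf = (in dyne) 1.786e+06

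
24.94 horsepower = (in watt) 1.86e+04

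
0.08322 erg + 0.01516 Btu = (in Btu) 0.01516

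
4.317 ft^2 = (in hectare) 4.011e-05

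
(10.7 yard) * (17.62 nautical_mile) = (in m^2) 3.193e+05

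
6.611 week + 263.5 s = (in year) 0.1268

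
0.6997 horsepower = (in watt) 521.8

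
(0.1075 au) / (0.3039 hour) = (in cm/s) 1.47e+09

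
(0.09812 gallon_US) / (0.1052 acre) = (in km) 8.724e-10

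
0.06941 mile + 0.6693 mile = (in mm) 1.189e+06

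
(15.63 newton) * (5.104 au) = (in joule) 1.193e+13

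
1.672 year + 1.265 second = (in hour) 1.465e+04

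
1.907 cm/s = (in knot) 0.03707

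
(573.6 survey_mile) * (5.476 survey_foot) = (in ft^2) 1.658e+07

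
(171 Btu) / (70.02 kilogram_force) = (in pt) 7.448e+05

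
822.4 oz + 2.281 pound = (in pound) 53.68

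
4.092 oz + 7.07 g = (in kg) 0.1231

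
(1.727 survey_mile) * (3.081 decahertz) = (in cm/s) 8.563e+06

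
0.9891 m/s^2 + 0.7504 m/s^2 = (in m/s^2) 1.74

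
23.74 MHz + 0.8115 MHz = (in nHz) 2.455e+16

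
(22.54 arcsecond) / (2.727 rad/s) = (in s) 4.007e-05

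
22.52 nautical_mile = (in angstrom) 4.171e+14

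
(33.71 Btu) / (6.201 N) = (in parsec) 1.859e-13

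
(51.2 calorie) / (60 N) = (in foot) 11.71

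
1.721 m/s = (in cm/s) 172.1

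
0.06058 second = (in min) 0.00101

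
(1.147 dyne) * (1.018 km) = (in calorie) 0.002791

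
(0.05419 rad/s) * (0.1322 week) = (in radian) 4333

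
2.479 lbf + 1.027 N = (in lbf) 2.71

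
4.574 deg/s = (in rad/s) 0.07983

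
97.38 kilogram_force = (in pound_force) 214.7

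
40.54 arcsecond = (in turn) 3.128e-05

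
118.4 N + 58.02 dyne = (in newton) 118.4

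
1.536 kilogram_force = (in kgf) 1.536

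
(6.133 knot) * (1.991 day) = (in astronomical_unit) 3.628e-06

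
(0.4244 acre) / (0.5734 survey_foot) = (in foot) 3.224e+04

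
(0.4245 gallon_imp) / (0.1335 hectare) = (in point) 0.004098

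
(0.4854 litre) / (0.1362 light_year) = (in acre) 9.309e-23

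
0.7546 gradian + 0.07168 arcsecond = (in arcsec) 2445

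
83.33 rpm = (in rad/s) 8.726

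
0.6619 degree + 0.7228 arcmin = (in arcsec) 2426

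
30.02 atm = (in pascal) 3.042e+06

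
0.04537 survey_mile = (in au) 4.881e-10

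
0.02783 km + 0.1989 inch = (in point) 7.89e+04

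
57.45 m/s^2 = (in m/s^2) 57.45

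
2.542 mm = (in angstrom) 2.542e+07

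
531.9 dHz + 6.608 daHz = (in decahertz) 11.93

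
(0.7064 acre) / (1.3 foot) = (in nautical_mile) 3.896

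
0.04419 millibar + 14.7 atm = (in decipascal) 1.489e+07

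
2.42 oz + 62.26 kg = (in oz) 2199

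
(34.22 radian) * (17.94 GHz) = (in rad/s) 6.139e+11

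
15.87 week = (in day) 111.1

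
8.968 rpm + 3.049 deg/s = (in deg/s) 56.86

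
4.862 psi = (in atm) 0.3308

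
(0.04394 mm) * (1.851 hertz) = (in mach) 2.389e-07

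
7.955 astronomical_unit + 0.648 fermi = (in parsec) 3.857e-05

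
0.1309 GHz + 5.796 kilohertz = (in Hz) 1.309e+08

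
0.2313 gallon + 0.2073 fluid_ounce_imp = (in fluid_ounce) 29.81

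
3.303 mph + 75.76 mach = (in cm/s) 2.58e+06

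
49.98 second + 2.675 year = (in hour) 2.343e+04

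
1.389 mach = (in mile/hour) 1058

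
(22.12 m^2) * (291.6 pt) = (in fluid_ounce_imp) 8.009e+04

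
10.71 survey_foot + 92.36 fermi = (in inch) 128.5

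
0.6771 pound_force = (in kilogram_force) 0.3071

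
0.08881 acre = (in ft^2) 3869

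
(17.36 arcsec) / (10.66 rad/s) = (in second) 7.895e-06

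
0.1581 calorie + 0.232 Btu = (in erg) 2.454e+09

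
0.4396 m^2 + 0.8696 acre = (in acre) 0.8697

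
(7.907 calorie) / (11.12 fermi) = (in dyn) 2.975e+20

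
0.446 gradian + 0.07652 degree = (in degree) 0.4779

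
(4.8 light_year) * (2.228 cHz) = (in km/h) 3.642e+15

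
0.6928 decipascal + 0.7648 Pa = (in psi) 0.000121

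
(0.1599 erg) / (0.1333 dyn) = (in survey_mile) 7.454e-06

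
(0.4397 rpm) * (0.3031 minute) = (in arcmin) 2879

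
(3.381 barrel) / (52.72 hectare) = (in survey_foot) 3.345e-06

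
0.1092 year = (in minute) 5.74e+04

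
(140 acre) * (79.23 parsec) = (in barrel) 8.712e+24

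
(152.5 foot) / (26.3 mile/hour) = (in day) 4.576e-05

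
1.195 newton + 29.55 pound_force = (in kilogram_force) 13.53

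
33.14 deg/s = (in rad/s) 0.5784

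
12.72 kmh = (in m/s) 3.533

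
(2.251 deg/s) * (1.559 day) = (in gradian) 3.369e+05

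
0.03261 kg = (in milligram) 3.261e+04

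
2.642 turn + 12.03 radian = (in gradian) 1823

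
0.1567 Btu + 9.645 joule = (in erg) 1.75e+09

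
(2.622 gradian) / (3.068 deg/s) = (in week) 1.272e-06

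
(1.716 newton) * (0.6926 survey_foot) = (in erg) 3.623e+06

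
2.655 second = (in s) 2.655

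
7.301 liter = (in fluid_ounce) 246.9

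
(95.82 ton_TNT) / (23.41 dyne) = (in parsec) 0.0555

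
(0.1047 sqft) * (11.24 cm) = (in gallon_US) 0.2888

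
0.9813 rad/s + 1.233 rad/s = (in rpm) 21.15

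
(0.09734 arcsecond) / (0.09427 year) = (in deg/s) 9.095e-12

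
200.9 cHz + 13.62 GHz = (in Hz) 1.362e+10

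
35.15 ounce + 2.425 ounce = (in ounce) 37.58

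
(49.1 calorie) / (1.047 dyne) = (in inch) 7.725e+08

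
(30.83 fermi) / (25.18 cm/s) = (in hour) 3.401e-17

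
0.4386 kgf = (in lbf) 0.9669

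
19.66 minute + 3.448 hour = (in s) 1.359e+04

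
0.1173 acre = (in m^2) 474.7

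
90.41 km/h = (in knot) 48.82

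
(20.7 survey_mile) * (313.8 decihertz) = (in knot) 2.032e+06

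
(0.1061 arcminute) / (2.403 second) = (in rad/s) 1.284e-05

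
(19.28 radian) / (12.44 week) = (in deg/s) 0.0001468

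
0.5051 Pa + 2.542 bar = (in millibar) 2542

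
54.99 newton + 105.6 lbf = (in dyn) 5.247e+07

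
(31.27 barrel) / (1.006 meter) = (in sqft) 53.19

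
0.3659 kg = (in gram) 365.9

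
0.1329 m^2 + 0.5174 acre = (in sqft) 2.254e+04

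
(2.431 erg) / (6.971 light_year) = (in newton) 3.686e-24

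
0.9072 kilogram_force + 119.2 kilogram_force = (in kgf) 120.1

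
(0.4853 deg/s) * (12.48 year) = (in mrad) 3.334e+09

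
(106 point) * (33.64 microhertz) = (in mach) 3.694e-09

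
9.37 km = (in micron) 9.37e+09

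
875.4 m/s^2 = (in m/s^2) 875.4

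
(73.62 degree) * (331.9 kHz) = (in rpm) 4.072e+06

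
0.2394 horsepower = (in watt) 178.5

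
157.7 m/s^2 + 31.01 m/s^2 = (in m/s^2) 188.7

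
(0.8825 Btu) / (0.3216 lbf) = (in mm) 6.509e+05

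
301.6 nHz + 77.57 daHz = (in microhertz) 7.757e+08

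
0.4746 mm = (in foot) 0.001557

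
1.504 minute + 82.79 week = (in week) 82.79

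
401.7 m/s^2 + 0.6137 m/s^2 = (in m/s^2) 402.3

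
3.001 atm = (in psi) 44.1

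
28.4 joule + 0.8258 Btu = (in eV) 5.615e+21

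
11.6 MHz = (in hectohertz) 1.16e+05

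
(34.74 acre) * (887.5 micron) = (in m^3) 124.8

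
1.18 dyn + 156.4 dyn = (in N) 0.001576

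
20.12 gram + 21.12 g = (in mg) 4.124e+04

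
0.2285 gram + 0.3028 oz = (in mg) 8813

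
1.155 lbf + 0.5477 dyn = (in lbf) 1.155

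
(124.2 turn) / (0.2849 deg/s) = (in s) 1.569e+05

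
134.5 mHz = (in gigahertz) 1.345e-10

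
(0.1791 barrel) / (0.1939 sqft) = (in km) 0.001581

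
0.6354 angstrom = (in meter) 6.354e-11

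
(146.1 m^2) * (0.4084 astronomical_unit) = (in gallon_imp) 1.963e+15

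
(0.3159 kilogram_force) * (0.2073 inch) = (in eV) 1.018e+17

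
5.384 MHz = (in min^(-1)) 3.23e+08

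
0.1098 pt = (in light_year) 4.094e-21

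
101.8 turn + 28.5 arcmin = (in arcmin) 2.199e+06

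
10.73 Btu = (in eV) 7.066e+22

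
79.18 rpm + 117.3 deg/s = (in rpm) 98.73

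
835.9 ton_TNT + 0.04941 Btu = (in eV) 2.183e+31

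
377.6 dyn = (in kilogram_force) 0.000385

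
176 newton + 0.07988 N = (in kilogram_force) 17.96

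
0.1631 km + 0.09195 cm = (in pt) 4.623e+05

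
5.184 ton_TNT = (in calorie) 5.184e+09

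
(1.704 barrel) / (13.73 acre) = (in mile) 3.03e-09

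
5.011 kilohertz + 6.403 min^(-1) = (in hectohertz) 50.11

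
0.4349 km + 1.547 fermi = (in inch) 1.712e+04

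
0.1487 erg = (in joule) 1.487e-08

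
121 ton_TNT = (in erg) 5.063e+18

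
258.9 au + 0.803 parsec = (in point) 7.035e+19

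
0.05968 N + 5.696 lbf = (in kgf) 2.59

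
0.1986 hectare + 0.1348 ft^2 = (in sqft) 2.138e+04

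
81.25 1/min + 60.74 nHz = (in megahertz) 1.354e-06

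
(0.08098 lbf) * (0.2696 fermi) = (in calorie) 2.321e-17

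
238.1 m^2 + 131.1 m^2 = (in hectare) 0.03692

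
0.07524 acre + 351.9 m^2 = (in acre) 0.1622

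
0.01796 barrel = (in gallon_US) 0.7543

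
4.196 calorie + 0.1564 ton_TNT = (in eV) 4.084e+27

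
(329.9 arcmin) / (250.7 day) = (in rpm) 4.231e-08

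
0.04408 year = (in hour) 386.1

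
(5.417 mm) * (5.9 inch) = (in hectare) 8.118e-08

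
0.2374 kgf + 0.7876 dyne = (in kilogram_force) 0.2374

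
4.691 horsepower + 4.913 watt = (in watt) 3503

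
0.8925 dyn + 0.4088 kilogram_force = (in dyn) 4.009e+05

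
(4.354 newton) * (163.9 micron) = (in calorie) 0.0001706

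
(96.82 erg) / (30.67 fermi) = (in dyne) 3.157e+13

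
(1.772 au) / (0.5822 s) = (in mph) 1.019e+12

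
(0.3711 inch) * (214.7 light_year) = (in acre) 4.731e+12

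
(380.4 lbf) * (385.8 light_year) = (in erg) 6.176e+28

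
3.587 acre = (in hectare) 1.452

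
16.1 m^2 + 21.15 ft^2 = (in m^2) 18.06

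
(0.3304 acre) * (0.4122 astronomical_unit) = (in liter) 8.245e+16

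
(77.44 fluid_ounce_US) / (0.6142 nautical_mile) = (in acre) 4.975e-10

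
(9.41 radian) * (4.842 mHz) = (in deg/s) 2.611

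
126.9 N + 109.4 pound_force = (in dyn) 6.135e+07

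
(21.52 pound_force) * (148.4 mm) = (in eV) 8.866e+19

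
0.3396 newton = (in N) 0.3396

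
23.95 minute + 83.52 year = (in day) 3.048e+04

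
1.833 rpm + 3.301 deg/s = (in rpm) 2.383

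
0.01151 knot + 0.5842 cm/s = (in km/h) 0.04235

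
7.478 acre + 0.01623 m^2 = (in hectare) 3.026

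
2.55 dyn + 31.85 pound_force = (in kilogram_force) 14.45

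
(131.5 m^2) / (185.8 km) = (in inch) 0.02786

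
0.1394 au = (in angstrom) 2.085e+20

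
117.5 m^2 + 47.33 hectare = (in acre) 117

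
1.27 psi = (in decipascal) 8.756e+04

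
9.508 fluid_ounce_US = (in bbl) 0.001769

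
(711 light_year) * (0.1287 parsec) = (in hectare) 2.671e+30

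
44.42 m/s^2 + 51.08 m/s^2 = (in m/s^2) 95.5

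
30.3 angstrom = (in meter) 3.03e-09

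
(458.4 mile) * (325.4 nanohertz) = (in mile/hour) 0.537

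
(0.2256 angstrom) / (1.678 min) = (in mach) 6.581e-16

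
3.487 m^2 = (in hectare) 0.0003487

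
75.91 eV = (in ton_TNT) 2.907e-27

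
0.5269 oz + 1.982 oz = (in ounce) 2.509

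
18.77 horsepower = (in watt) 1.4e+04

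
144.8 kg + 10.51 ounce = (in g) 1.451e+05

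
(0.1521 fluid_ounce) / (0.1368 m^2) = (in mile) 2.043e-08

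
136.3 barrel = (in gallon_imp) 4767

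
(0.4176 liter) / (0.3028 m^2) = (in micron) 1379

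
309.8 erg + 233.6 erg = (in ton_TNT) 1.299e-14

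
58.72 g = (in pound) 0.1295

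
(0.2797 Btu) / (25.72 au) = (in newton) 7.67e-11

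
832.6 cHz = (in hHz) 0.08326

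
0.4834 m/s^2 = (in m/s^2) 0.4834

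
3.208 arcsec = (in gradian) 0.0009901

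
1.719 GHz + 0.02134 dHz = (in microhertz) 1.719e+15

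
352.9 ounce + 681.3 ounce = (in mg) 2.932e+07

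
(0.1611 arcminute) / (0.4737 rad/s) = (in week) 1.636e-10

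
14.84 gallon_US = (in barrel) 0.3533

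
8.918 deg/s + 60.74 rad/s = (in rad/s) 60.9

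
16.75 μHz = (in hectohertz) 1.675e-07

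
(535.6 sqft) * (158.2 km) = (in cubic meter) 7.872e+06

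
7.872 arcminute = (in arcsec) 472.3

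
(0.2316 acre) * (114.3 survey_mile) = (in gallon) 4.554e+10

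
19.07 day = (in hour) 457.7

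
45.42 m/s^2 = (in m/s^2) 45.42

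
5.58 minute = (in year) 1.062e-05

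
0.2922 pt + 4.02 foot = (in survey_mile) 0.0007614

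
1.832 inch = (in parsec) 1.508e-18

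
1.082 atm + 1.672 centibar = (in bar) 1.113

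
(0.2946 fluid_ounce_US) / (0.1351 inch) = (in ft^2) 0.02733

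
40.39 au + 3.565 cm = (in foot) 1.982e+13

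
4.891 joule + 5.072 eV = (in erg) 4.891e+07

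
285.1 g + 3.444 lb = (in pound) 4.073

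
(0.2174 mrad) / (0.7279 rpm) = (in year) 9.044e-11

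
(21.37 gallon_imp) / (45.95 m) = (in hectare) 2.114e-07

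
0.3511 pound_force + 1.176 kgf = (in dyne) 1.309e+06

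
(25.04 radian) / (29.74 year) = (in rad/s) 2.67e-08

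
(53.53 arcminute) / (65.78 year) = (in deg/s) 4.301e-10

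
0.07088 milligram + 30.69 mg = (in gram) 0.03076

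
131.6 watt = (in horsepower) 0.1765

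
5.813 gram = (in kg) 0.005813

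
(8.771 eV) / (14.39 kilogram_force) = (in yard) 1.089e-20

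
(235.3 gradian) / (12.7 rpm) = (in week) 4.595e-06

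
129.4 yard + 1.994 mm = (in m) 118.3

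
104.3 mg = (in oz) 0.003679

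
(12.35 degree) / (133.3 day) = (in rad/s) 1.872e-08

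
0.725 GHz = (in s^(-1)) 7.25e+08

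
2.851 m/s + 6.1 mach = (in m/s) 2080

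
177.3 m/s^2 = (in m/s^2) 177.3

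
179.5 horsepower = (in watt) 1.339e+05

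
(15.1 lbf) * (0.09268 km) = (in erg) 6.225e+10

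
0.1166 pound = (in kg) 0.05289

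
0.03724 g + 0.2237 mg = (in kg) 3.746e-05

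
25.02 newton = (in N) 25.02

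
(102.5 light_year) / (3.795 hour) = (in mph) 1.588e+14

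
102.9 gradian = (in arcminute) 5557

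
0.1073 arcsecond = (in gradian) 3.312e-05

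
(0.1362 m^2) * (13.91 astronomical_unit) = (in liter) 2.834e+14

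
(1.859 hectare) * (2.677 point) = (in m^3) 17.56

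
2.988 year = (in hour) 2.617e+04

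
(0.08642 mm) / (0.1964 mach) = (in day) 1.496e-11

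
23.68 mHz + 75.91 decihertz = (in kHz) 0.007615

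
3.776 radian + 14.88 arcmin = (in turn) 0.6017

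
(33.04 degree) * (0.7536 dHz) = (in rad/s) 0.04346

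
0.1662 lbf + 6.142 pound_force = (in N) 28.06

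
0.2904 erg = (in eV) 1.813e+11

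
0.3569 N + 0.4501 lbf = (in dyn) 2.359e+05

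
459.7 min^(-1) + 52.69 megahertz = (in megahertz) 52.69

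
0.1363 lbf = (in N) 0.6063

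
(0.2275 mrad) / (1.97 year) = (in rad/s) 3.662e-12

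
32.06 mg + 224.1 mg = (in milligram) 256.2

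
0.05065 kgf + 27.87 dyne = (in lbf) 0.1117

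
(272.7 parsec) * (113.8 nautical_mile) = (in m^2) 1.773e+24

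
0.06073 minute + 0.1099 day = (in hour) 2.639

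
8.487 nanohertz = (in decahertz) 8.487e-10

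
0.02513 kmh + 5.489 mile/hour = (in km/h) 8.859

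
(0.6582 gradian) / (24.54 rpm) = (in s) 0.004023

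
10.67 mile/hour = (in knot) 9.272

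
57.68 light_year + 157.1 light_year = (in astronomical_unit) 1.358e+07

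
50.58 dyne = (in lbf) 0.0001137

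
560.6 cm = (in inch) 220.7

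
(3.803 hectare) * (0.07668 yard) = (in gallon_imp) 5.866e+05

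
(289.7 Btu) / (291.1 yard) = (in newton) 1148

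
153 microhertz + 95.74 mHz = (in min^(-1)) 5.754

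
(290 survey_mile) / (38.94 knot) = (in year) 0.0007388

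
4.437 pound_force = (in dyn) 1.974e+06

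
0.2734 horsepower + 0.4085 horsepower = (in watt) 508.5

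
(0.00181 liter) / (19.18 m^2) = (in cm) 9.437e-06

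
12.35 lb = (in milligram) 5.602e+06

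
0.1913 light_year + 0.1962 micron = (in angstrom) 1.81e+25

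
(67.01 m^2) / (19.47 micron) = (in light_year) 3.638e-10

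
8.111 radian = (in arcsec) 1.673e+06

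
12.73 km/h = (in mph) 7.91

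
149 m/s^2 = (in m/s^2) 149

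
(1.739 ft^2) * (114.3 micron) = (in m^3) 1.847e-05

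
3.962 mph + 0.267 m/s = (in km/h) 7.337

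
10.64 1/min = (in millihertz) 177.3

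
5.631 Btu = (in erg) 5.941e+10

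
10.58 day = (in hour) 253.9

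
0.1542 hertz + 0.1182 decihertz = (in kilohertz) 0.000166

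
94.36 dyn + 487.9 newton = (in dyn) 4.879e+07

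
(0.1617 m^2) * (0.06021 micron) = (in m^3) 9.736e-09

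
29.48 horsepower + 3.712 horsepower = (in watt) 2.475e+04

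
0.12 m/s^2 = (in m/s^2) 0.12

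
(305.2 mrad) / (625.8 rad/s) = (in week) 8.064e-10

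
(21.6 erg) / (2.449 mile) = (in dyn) 5.48e-05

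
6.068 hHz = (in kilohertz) 0.6068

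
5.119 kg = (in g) 5119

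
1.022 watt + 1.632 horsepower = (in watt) 1218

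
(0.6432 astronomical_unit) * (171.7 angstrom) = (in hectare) 0.1652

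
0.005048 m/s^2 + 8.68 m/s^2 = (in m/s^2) 8.685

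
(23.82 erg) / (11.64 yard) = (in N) 2.238e-07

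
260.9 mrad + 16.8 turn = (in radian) 105.8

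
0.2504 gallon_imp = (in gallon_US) 0.3007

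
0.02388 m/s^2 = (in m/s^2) 0.02388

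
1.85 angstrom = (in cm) 1.85e-08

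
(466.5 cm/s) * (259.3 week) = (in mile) 4.546e+05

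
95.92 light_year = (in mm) 9.075e+20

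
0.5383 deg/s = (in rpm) 0.08972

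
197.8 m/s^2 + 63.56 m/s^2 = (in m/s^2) 261.4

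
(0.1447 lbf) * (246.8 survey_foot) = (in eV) 3.022e+20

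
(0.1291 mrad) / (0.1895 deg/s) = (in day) 4.518e-07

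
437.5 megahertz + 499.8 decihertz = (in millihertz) 4.375e+11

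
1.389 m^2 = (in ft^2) 14.95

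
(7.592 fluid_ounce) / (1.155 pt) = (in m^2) 0.551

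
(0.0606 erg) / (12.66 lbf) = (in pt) 3.05e-07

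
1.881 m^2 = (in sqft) 20.25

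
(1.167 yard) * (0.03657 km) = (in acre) 0.009643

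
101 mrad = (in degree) 5.787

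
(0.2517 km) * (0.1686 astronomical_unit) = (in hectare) 6.348e+08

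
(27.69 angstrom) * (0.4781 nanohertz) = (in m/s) 1.324e-18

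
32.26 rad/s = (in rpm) 308.1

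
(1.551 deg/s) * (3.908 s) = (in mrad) 105.8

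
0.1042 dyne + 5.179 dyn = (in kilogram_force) 5.387e-06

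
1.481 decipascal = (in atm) 1.462e-06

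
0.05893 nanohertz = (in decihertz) 5.893e-10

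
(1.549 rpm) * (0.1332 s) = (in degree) 1.238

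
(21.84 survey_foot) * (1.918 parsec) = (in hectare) 3.94e+13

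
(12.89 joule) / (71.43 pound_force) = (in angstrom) 4.057e+08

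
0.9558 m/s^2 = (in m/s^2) 0.9558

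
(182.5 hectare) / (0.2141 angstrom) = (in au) 5.698e+05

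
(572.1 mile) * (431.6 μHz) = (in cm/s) 3.974e+04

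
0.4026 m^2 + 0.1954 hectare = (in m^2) 1954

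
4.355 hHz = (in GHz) 4.355e-07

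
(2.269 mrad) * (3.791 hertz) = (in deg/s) 0.4928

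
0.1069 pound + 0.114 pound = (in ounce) 3.534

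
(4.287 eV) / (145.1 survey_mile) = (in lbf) 6.612e-25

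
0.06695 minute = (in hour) 0.001116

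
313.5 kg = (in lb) 691.1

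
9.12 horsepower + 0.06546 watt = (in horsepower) 9.12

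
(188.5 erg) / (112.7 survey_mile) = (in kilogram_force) 1.06e-11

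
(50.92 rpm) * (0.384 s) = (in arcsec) 4.224e+05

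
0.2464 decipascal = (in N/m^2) 0.02464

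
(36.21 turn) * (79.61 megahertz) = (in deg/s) 1.038e+12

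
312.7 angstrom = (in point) 8.864e-05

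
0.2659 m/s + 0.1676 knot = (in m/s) 0.3521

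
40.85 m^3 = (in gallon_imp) 8986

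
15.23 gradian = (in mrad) 239.2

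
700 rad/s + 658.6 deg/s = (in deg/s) 4.077e+04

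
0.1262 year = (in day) 46.06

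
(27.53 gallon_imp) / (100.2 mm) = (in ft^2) 13.44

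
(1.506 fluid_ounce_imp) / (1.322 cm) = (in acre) 7.998e-07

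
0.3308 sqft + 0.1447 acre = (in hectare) 0.05856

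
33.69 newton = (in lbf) 7.574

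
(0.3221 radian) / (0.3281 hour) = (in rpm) 0.002604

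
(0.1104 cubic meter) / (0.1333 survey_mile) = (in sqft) 0.005539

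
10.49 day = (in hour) 251.8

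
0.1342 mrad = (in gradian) 0.008543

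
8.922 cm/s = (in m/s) 0.08922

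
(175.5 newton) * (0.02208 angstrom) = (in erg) 0.003875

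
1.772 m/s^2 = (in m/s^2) 1.772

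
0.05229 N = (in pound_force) 0.01176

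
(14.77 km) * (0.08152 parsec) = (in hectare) 3.715e+15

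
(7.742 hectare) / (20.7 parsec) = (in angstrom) 0.001212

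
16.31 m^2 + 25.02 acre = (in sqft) 1.09e+06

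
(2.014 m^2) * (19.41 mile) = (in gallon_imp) 1.384e+07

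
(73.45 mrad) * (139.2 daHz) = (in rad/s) 102.2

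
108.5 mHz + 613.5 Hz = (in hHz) 6.136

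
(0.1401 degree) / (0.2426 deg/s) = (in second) 0.5775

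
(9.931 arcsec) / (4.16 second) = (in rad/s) 1.157e-05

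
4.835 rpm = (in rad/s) 0.5063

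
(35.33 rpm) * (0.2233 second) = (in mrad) 826.2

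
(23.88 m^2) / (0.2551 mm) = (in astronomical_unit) 6.257e-07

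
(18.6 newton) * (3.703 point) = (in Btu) 2.303e-05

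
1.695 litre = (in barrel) 0.01066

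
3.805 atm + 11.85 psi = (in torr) 3505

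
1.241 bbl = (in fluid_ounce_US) 6672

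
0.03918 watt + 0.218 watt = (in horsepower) 0.0003449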